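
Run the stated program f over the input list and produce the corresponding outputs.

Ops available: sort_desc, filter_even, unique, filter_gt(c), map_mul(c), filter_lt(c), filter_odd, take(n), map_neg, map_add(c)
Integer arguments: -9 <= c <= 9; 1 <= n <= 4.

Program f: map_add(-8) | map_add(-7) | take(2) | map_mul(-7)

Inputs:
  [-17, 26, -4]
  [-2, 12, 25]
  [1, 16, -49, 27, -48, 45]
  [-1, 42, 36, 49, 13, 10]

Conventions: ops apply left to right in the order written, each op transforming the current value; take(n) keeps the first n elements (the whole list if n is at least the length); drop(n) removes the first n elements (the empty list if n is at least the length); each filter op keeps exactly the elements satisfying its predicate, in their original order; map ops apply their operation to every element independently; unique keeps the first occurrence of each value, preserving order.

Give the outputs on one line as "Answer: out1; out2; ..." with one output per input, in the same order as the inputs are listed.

[224, -77]; [119, 21]; [98, -7]; [112, -189]

Execution, op by op:
  [-17, 26, -4] -> [-25, 18, -12] -> [-32, 11, -19] -> [-32, 11] -> [224, -77]
  [-2, 12, 25] -> [-10, 4, 17] -> [-17, -3, 10] -> [-17, -3] -> [119, 21]
  [1, 16, -49, 27, -48, 45] -> [-7, 8, -57, 19, -56, 37] -> [-14, 1, -64, 12, -63, 30] -> [-14, 1] -> [98, -7]
  [-1, 42, 36, 49, 13, 10] -> [-9, 34, 28, 41, 5, 2] -> [-16, 27, 21, 34, -2, -5] -> [-16, 27] -> [112, -189]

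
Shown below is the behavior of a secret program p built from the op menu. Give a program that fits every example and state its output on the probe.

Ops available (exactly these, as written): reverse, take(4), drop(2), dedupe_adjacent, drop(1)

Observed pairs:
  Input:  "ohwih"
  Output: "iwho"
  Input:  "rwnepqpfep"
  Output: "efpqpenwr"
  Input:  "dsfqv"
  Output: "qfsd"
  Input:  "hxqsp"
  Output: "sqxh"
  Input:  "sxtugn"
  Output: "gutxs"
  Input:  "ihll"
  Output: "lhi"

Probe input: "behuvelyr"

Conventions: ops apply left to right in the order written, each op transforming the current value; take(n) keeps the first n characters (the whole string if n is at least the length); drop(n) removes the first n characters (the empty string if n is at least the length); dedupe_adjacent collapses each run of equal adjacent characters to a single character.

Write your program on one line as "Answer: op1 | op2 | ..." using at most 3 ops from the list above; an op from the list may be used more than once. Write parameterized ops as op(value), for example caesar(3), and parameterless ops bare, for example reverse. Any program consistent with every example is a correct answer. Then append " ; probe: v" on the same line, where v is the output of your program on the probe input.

reverse | drop(1) ; probe: "ylevuheb"

Check, running the answer program on each example:
  "ohwih" -> "hiwho" -> "iwho"
  "rwnepqpfep" -> "pefpqpenwr" -> "efpqpenwr"
  "dsfqv" -> "vqfsd" -> "qfsd"
  "hxqsp" -> "psqxh" -> "sqxh"
  "sxtugn" -> "ngutxs" -> "gutxs"
  "ihll" -> "llhi" -> "lhi"
  probe: "behuvelyr" -> "rylevuheb" -> "ylevuheb"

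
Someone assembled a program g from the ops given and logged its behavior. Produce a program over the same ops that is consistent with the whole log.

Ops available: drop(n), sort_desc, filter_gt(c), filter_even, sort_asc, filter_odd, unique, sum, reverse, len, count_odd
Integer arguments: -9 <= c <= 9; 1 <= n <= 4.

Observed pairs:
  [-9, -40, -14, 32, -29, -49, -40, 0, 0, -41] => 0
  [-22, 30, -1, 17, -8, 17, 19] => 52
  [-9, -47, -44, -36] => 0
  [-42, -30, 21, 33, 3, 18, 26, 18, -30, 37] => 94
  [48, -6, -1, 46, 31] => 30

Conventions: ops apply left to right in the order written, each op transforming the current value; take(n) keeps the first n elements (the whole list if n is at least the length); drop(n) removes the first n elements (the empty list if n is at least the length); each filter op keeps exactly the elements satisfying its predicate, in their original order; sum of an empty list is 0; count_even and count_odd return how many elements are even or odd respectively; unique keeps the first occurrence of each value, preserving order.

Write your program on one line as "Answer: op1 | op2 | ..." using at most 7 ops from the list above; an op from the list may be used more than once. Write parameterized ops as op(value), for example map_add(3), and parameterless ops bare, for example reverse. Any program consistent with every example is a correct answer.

reverse | filter_odd | sort_desc | sort_asc | filter_gt(-7) | sum

Check, running the answer program on each example:
  [-9, -40, -14, 32, -29, -49, -40, 0, 0, -41] -> [-41, 0, 0, -40, -49, -29, 32, -14, -40, -9] -> [-41, -49, -29, -9] -> [-9, -29, -41, -49] -> [-49, -41, -29, -9] -> [] -> 0
  [-22, 30, -1, 17, -8, 17, 19] -> [19, 17, -8, 17, -1, 30, -22] -> [19, 17, 17, -1] -> [19, 17, 17, -1] -> [-1, 17, 17, 19] -> [-1, 17, 17, 19] -> 52
  [-9, -47, -44, -36] -> [-36, -44, -47, -9] -> [-47, -9] -> [-9, -47] -> [-47, -9] -> [] -> 0
  [-42, -30, 21, 33, 3, 18, 26, 18, -30, 37] -> [37, -30, 18, 26, 18, 3, 33, 21, -30, -42] -> [37, 3, 33, 21] -> [37, 33, 21, 3] -> [3, 21, 33, 37] -> [3, 21, 33, 37] -> 94
  [48, -6, -1, 46, 31] -> [31, 46, -1, -6, 48] -> [31, -1] -> [31, -1] -> [-1, 31] -> [-1, 31] -> 30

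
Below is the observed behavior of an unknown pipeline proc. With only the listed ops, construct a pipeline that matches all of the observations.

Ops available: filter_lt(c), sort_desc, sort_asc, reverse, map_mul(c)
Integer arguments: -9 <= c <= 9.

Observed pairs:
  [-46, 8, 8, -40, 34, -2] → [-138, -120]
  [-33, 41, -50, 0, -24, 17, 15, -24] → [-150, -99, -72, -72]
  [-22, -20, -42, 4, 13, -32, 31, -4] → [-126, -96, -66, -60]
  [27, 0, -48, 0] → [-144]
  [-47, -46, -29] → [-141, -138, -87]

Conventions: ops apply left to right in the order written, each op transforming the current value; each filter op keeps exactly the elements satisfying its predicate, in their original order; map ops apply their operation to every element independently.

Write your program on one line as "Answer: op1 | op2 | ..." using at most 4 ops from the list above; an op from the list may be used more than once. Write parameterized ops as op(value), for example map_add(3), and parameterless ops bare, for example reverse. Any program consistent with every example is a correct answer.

filter_lt(-7) | map_mul(3) | sort_desc | reverse

Check, running the answer program on each example:
  [-46, 8, 8, -40, 34, -2] -> [-46, -40] -> [-138, -120] -> [-120, -138] -> [-138, -120]
  [-33, 41, -50, 0, -24, 17, 15, -24] -> [-33, -50, -24, -24] -> [-99, -150, -72, -72] -> [-72, -72, -99, -150] -> [-150, -99, -72, -72]
  [-22, -20, -42, 4, 13, -32, 31, -4] -> [-22, -20, -42, -32] -> [-66, -60, -126, -96] -> [-60, -66, -96, -126] -> [-126, -96, -66, -60]
  [27, 0, -48, 0] -> [-48] -> [-144] -> [-144] -> [-144]
  [-47, -46, -29] -> [-47, -46, -29] -> [-141, -138, -87] -> [-87, -138, -141] -> [-141, -138, -87]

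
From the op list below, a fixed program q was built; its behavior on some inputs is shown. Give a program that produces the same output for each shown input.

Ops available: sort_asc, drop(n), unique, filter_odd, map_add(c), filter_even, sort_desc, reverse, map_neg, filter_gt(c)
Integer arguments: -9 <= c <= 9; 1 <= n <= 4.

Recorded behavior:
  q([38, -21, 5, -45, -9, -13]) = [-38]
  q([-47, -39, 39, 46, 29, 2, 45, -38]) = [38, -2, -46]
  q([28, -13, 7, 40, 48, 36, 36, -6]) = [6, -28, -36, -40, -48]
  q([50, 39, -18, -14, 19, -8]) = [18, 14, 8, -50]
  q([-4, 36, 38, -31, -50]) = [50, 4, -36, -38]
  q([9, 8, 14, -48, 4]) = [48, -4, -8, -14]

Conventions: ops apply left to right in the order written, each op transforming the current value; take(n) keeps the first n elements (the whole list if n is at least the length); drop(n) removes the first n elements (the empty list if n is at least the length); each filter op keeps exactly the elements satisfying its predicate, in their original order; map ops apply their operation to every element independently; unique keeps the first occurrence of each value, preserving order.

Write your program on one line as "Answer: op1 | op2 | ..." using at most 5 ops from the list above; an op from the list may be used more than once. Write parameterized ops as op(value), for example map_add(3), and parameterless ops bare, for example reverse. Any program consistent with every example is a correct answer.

unique | map_neg | filter_even | sort_desc

Check, running the answer program on each example:
  [38, -21, 5, -45, -9, -13] -> [38, -21, 5, -45, -9, -13] -> [-38, 21, -5, 45, 9, 13] -> [-38] -> [-38]
  [-47, -39, 39, 46, 29, 2, 45, -38] -> [-47, -39, 39, 46, 29, 2, 45, -38] -> [47, 39, -39, -46, -29, -2, -45, 38] -> [-46, -2, 38] -> [38, -2, -46]
  [28, -13, 7, 40, 48, 36, 36, -6] -> [28, -13, 7, 40, 48, 36, -6] -> [-28, 13, -7, -40, -48, -36, 6] -> [-28, -40, -48, -36, 6] -> [6, -28, -36, -40, -48]
  [50, 39, -18, -14, 19, -8] -> [50, 39, -18, -14, 19, -8] -> [-50, -39, 18, 14, -19, 8] -> [-50, 18, 14, 8] -> [18, 14, 8, -50]
  [-4, 36, 38, -31, -50] -> [-4, 36, 38, -31, -50] -> [4, -36, -38, 31, 50] -> [4, -36, -38, 50] -> [50, 4, -36, -38]
  [9, 8, 14, -48, 4] -> [9, 8, 14, -48, 4] -> [-9, -8, -14, 48, -4] -> [-8, -14, 48, -4] -> [48, -4, -8, -14]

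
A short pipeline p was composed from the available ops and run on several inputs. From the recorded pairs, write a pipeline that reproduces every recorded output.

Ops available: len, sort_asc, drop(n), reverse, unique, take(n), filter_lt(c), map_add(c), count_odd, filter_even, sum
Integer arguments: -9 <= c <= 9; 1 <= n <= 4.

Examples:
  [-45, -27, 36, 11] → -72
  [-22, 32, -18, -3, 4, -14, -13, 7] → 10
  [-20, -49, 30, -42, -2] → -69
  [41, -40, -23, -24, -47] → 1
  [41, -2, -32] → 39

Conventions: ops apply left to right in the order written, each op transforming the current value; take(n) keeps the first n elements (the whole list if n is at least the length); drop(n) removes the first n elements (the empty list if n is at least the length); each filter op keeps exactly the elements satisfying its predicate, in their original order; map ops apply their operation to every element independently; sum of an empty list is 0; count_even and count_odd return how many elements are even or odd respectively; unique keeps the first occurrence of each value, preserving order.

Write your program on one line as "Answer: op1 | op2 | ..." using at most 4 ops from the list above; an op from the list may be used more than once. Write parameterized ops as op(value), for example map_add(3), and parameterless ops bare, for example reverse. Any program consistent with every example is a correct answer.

take(4) | take(2) | sum

Check, running the answer program on each example:
  [-45, -27, 36, 11] -> [-45, -27, 36, 11] -> [-45, -27] -> -72
  [-22, 32, -18, -3, 4, -14, -13, 7] -> [-22, 32, -18, -3] -> [-22, 32] -> 10
  [-20, -49, 30, -42, -2] -> [-20, -49, 30, -42] -> [-20, -49] -> -69
  [41, -40, -23, -24, -47] -> [41, -40, -23, -24] -> [41, -40] -> 1
  [41, -2, -32] -> [41, -2, -32] -> [41, -2] -> 39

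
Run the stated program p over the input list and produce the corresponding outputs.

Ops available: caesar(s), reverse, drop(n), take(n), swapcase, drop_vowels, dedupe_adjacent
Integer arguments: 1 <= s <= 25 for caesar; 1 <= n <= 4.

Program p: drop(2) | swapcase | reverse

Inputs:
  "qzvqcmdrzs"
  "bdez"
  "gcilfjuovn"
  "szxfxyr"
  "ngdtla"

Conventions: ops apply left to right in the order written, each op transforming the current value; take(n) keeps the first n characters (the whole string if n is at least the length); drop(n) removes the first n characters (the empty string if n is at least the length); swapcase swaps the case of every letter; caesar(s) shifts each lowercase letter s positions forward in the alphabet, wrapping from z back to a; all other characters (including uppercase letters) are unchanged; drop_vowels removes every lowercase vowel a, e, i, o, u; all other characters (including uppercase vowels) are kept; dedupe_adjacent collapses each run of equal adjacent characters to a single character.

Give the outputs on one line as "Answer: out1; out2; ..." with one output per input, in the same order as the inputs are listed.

Execution, op by op:
  "qzvqcmdrzs" -> "vqcmdrzs" -> "VQCMDRZS" -> "SZRDMCQV"
  "bdez" -> "ez" -> "EZ" -> "ZE"
  "gcilfjuovn" -> "ilfjuovn" -> "ILFJUOVN" -> "NVOUJFLI"
  "szxfxyr" -> "xfxyr" -> "XFXYR" -> "RYXFX"
  "ngdtla" -> "dtla" -> "DTLA" -> "ALTD"

"SZRDMCQV"; "ZE"; "NVOUJFLI"; "RYXFX"; "ALTD"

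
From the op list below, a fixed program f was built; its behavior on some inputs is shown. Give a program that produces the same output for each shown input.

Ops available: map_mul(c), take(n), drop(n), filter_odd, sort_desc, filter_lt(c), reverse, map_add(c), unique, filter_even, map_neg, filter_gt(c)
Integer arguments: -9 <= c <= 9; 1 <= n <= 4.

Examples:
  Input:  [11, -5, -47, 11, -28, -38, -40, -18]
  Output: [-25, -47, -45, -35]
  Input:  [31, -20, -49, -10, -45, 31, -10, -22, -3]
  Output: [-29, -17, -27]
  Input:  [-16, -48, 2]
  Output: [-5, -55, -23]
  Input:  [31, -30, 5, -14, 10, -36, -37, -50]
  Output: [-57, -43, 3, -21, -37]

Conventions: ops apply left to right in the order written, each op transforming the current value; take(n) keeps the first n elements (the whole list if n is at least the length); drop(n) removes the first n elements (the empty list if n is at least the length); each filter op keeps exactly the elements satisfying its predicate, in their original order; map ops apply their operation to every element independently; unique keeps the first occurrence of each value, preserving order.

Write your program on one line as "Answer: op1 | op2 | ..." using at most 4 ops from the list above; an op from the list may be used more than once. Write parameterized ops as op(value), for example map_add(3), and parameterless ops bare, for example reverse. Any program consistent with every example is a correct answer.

filter_even | unique | map_add(-7) | reverse

Check, running the answer program on each example:
  [11, -5, -47, 11, -28, -38, -40, -18] -> [-28, -38, -40, -18] -> [-28, -38, -40, -18] -> [-35, -45, -47, -25] -> [-25, -47, -45, -35]
  [31, -20, -49, -10, -45, 31, -10, -22, -3] -> [-20, -10, -10, -22] -> [-20, -10, -22] -> [-27, -17, -29] -> [-29, -17, -27]
  [-16, -48, 2] -> [-16, -48, 2] -> [-16, -48, 2] -> [-23, -55, -5] -> [-5, -55, -23]
  [31, -30, 5, -14, 10, -36, -37, -50] -> [-30, -14, 10, -36, -50] -> [-30, -14, 10, -36, -50] -> [-37, -21, 3, -43, -57] -> [-57, -43, 3, -21, -37]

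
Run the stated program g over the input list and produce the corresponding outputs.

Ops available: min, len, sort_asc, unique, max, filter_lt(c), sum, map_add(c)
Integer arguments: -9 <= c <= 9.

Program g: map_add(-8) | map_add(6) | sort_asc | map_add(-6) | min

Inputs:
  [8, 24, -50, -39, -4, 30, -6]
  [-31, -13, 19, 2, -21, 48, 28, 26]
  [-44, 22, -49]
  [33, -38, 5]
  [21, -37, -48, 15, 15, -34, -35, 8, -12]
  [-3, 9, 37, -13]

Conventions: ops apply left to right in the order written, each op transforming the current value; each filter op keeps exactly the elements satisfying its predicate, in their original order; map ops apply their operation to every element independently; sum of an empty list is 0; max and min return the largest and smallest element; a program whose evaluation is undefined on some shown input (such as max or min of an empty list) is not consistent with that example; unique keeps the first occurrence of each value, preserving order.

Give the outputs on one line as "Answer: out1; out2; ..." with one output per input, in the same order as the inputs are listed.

Execution, op by op:
  [8, 24, -50, -39, -4, 30, -6] -> [0, 16, -58, -47, -12, 22, -14] -> [6, 22, -52, -41, -6, 28, -8] -> [-52, -41, -8, -6, 6, 22, 28] -> [-58, -47, -14, -12, 0, 16, 22] -> -58
  [-31, -13, 19, 2, -21, 48, 28, 26] -> [-39, -21, 11, -6, -29, 40, 20, 18] -> [-33, -15, 17, 0, -23, 46, 26, 24] -> [-33, -23, -15, 0, 17, 24, 26, 46] -> [-39, -29, -21, -6, 11, 18, 20, 40] -> -39
  [-44, 22, -49] -> [-52, 14, -57] -> [-46, 20, -51] -> [-51, -46, 20] -> [-57, -52, 14] -> -57
  [33, -38, 5] -> [25, -46, -3] -> [31, -40, 3] -> [-40, 3, 31] -> [-46, -3, 25] -> -46
  [21, -37, -48, 15, 15, -34, -35, 8, -12] -> [13, -45, -56, 7, 7, -42, -43, 0, -20] -> [19, -39, -50, 13, 13, -36, -37, 6, -14] -> [-50, -39, -37, -36, -14, 6, 13, 13, 19] -> [-56, -45, -43, -42, -20, 0, 7, 7, 13] -> -56
  [-3, 9, 37, -13] -> [-11, 1, 29, -21] -> [-5, 7, 35, -15] -> [-15, -5, 7, 35] -> [-21, -11, 1, 29] -> -21

-58; -39; -57; -46; -56; -21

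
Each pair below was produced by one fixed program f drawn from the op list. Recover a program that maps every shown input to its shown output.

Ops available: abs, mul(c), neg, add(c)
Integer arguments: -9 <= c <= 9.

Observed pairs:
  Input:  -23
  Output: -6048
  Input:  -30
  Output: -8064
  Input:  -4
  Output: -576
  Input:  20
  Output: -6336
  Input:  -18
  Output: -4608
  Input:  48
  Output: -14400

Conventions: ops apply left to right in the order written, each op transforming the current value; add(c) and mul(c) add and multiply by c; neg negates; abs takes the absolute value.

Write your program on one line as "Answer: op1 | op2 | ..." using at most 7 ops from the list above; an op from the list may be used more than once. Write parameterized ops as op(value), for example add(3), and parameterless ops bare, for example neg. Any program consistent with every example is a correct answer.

neg | add(-2) | mul(-6) | mul(-6) | abs | mul(-8)

Check, running the answer program on each example:
  -23 -> 23 -> 21 -> -126 -> 756 -> 756 -> -6048
  -30 -> 30 -> 28 -> -168 -> 1008 -> 1008 -> -8064
  -4 -> 4 -> 2 -> -12 -> 72 -> 72 -> -576
  20 -> -20 -> -22 -> 132 -> -792 -> 792 -> -6336
  -18 -> 18 -> 16 -> -96 -> 576 -> 576 -> -4608
  48 -> -48 -> -50 -> 300 -> -1800 -> 1800 -> -14400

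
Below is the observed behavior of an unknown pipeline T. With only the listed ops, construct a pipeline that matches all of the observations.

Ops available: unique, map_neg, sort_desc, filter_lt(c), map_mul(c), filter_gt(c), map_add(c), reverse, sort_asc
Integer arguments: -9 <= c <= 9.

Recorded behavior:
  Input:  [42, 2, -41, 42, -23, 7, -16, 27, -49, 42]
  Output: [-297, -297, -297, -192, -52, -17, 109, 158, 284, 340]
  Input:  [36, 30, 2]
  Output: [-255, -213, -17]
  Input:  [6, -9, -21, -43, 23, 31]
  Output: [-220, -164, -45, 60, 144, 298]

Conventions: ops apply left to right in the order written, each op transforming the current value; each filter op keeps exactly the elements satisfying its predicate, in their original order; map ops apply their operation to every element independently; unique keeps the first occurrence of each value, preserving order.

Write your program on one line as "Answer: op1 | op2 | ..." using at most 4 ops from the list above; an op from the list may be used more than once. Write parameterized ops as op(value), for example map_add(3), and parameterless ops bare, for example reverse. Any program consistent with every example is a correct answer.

map_mul(-7) | sort_desc | map_add(-3) | sort_asc

Check, running the answer program on each example:
  [42, 2, -41, 42, -23, 7, -16, 27, -49, 42] -> [-294, -14, 287, -294, 161, -49, 112, -189, 343, -294] -> [343, 287, 161, 112, -14, -49, -189, -294, -294, -294] -> [340, 284, 158, 109, -17, -52, -192, -297, -297, -297] -> [-297, -297, -297, -192, -52, -17, 109, 158, 284, 340]
  [36, 30, 2] -> [-252, -210, -14] -> [-14, -210, -252] -> [-17, -213, -255] -> [-255, -213, -17]
  [6, -9, -21, -43, 23, 31] -> [-42, 63, 147, 301, -161, -217] -> [301, 147, 63, -42, -161, -217] -> [298, 144, 60, -45, -164, -220] -> [-220, -164, -45, 60, 144, 298]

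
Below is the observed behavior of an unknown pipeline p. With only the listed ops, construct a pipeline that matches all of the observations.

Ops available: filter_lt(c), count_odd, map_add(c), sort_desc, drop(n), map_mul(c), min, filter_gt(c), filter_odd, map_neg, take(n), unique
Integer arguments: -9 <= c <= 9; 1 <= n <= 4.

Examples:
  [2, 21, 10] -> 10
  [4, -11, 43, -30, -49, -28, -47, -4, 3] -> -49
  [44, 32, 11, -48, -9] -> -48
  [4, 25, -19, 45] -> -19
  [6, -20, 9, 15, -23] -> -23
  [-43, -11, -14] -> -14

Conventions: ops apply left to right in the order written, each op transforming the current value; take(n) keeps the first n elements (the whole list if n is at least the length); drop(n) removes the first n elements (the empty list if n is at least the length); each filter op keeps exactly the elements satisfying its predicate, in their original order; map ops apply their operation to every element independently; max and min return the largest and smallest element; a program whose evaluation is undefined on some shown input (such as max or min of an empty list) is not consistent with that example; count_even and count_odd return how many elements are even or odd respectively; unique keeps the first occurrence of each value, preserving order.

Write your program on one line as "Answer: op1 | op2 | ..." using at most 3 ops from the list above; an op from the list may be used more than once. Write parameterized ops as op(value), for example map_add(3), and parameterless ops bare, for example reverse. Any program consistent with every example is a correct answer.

drop(2) | min

Check, running the answer program on each example:
  [2, 21, 10] -> [10] -> 10
  [4, -11, 43, -30, -49, -28, -47, -4, 3] -> [43, -30, -49, -28, -47, -4, 3] -> -49
  [44, 32, 11, -48, -9] -> [11, -48, -9] -> -48
  [4, 25, -19, 45] -> [-19, 45] -> -19
  [6, -20, 9, 15, -23] -> [9, 15, -23] -> -23
  [-43, -11, -14] -> [-14] -> -14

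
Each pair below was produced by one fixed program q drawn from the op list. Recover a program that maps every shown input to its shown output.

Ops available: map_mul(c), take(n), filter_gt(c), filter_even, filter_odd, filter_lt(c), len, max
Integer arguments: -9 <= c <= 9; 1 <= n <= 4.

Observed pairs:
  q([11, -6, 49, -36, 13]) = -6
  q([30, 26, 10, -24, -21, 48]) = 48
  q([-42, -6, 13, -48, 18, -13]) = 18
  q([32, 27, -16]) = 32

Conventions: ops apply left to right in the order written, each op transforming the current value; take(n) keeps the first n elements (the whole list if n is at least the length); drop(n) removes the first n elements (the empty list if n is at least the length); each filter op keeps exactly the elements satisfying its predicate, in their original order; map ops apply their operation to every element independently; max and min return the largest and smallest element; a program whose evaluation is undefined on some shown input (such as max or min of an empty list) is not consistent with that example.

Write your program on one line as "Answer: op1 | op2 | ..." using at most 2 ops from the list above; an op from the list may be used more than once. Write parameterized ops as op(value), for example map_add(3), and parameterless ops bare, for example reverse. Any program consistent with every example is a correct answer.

filter_even | max

Check, running the answer program on each example:
  [11, -6, 49, -36, 13] -> [-6, -36] -> -6
  [30, 26, 10, -24, -21, 48] -> [30, 26, 10, -24, 48] -> 48
  [-42, -6, 13, -48, 18, -13] -> [-42, -6, -48, 18] -> 18
  [32, 27, -16] -> [32, -16] -> 32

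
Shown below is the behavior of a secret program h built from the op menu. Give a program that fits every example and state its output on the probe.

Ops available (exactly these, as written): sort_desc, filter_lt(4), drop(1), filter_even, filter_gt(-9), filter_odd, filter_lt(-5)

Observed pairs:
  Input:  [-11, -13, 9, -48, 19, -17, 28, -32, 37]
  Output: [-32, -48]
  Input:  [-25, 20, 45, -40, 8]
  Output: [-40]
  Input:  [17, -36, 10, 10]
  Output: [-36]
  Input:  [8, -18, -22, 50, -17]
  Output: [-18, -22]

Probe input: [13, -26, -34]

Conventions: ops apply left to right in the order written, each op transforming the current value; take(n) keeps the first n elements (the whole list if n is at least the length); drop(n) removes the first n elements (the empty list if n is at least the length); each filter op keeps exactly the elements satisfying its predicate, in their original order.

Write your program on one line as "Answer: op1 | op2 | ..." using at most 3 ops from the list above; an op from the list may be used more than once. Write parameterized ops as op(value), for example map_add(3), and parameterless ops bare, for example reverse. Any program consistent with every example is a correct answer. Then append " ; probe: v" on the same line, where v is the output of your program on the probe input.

sort_desc | filter_even | filter_lt(4) ; probe: [-26, -34]

Check, running the answer program on each example:
  [-11, -13, 9, -48, 19, -17, 28, -32, 37] -> [37, 28, 19, 9, -11, -13, -17, -32, -48] -> [28, -32, -48] -> [-32, -48]
  [-25, 20, 45, -40, 8] -> [45, 20, 8, -25, -40] -> [20, 8, -40] -> [-40]
  [17, -36, 10, 10] -> [17, 10, 10, -36] -> [10, 10, -36] -> [-36]
  [8, -18, -22, 50, -17] -> [50, 8, -17, -18, -22] -> [50, 8, -18, -22] -> [-18, -22]
  probe: [13, -26, -34] -> [13, -26, -34] -> [-26, -34] -> [-26, -34]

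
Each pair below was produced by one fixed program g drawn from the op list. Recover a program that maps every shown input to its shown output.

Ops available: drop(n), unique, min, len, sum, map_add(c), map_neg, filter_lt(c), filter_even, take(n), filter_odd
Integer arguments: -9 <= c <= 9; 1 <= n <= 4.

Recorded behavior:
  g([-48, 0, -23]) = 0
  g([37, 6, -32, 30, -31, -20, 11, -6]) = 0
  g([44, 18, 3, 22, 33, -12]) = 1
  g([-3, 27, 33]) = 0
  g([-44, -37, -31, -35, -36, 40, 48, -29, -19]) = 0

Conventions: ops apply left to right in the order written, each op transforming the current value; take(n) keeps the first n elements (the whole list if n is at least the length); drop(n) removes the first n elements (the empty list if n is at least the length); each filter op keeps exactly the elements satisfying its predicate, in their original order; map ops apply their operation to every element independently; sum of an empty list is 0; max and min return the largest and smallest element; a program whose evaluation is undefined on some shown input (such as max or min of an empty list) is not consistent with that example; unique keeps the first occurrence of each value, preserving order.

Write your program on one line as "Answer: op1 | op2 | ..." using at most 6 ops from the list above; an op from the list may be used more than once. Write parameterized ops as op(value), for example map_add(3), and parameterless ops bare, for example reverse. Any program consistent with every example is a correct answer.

map_neg | filter_lt(-2) | map_add(8) | drop(4) | len

Check, running the answer program on each example:
  [-48, 0, -23] -> [48, 0, 23] -> [] -> [] -> [] -> 0
  [37, 6, -32, 30, -31, -20, 11, -6] -> [-37, -6, 32, -30, 31, 20, -11, 6] -> [-37, -6, -30, -11] -> [-29, 2, -22, -3] -> [] -> 0
  [44, 18, 3, 22, 33, -12] -> [-44, -18, -3, -22, -33, 12] -> [-44, -18, -3, -22, -33] -> [-36, -10, 5, -14, -25] -> [-25] -> 1
  [-3, 27, 33] -> [3, -27, -33] -> [-27, -33] -> [-19, -25] -> [] -> 0
  [-44, -37, -31, -35, -36, 40, 48, -29, -19] -> [44, 37, 31, 35, 36, -40, -48, 29, 19] -> [-40, -48] -> [-32, -40] -> [] -> 0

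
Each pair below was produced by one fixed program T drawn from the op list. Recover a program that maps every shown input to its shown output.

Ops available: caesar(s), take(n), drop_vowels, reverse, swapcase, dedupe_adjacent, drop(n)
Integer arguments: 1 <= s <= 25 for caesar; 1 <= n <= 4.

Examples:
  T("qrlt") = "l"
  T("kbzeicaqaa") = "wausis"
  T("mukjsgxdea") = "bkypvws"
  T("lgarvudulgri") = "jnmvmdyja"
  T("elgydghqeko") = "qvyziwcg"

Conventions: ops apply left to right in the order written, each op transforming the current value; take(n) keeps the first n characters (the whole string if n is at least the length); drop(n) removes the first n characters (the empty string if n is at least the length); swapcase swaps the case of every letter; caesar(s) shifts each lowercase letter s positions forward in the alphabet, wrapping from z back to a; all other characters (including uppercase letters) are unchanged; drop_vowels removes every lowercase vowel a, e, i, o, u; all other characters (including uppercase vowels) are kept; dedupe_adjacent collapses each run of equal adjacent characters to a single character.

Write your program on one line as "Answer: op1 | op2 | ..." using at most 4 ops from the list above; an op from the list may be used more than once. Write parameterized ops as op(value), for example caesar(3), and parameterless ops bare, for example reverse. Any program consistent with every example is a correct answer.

drop(2) | caesar(18) | drop(1) | dedupe_adjacent

Check, running the answer program on each example:
  "qrlt" -> "lt" -> "dl" -> "l" -> "l"
  "kbzeicaqaa" -> "zeicaqaa" -> "rwausiss" -> "wausiss" -> "wausis"
  "mukjsgxdea" -> "kjsgxdea" -> "cbkypvws" -> "bkypvws" -> "bkypvws"
  "lgarvudulgri" -> "arvudulgri" -> "sjnmvmdyja" -> "jnmvmdyja" -> "jnmvmdyja"
  "elgydghqeko" -> "gydghqeko" -> "yqvyziwcg" -> "qvyziwcg" -> "qvyziwcg"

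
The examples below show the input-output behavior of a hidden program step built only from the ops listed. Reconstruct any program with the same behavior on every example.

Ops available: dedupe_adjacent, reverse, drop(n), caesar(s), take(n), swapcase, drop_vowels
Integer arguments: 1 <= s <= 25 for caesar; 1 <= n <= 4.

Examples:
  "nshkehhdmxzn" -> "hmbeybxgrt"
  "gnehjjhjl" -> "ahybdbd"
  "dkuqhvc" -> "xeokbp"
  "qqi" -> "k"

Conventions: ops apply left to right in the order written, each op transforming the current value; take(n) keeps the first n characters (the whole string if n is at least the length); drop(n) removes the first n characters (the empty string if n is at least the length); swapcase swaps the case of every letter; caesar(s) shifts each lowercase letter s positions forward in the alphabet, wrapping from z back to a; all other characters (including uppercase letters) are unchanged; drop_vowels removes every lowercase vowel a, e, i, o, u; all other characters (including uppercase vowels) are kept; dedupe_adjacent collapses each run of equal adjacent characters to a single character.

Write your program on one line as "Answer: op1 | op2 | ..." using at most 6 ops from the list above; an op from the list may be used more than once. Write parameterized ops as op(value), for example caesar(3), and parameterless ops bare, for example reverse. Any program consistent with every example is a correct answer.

reverse | drop(1) | caesar(20) | reverse | dedupe_adjacent

Check, running the answer program on each example:
  "nshkehhdmxzn" -> "nzxmdhhekhsn" -> "zxmdhhekhsn" -> "trgxbbyebmh" -> "hmbeybbxgrt" -> "hmbeybxgrt"
  "gnehjjhjl" -> "ljhjjheng" -> "jhjjheng" -> "dbddbyha" -> "ahybddbd" -> "ahybdbd"
  "dkuqhvc" -> "cvhqukd" -> "vhqukd" -> "pbkoex" -> "xeokbp" -> "xeokbp"
  "qqi" -> "iqq" -> "qq" -> "kk" -> "kk" -> "k"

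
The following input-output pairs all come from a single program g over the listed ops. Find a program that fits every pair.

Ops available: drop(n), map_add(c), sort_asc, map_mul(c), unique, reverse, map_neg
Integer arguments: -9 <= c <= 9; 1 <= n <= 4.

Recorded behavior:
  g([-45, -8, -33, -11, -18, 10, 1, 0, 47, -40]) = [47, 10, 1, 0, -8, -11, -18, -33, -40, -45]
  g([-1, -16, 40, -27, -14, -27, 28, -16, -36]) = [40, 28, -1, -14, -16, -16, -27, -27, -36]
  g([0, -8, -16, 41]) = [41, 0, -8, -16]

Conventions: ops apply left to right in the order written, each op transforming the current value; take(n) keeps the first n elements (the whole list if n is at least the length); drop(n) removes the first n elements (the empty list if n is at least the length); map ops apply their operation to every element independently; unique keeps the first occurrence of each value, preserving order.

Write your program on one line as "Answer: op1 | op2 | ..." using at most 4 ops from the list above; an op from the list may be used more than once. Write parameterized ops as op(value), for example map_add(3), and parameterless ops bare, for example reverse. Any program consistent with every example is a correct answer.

map_neg | sort_asc | map_neg

Check, running the answer program on each example:
  [-45, -8, -33, -11, -18, 10, 1, 0, 47, -40] -> [45, 8, 33, 11, 18, -10, -1, 0, -47, 40] -> [-47, -10, -1, 0, 8, 11, 18, 33, 40, 45] -> [47, 10, 1, 0, -8, -11, -18, -33, -40, -45]
  [-1, -16, 40, -27, -14, -27, 28, -16, -36] -> [1, 16, -40, 27, 14, 27, -28, 16, 36] -> [-40, -28, 1, 14, 16, 16, 27, 27, 36] -> [40, 28, -1, -14, -16, -16, -27, -27, -36]
  [0, -8, -16, 41] -> [0, 8, 16, -41] -> [-41, 0, 8, 16] -> [41, 0, -8, -16]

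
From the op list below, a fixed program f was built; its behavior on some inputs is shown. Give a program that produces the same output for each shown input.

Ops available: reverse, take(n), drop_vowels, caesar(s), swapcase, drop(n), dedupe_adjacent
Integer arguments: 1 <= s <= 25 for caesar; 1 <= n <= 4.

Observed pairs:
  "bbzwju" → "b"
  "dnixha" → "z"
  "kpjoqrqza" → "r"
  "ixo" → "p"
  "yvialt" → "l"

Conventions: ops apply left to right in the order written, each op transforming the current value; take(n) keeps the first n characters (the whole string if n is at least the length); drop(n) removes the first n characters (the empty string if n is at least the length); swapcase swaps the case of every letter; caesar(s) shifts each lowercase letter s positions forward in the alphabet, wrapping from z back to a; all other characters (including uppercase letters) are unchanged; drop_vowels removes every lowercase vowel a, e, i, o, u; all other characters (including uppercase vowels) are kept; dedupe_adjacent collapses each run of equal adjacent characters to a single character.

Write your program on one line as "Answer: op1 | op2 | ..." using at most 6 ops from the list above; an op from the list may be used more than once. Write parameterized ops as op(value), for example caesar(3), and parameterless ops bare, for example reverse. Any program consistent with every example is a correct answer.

drop_vowels | dedupe_adjacent | reverse | take(1) | caesar(18)

Check, running the answer program on each example:
  "bbzwju" -> "bbzwj" -> "bzwj" -> "jwzb" -> "j" -> "b"
  "dnixha" -> "dnxh" -> "dnxh" -> "hxnd" -> "h" -> "z"
  "kpjoqrqza" -> "kpjqrqz" -> "kpjqrqz" -> "zqrqjpk" -> "z" -> "r"
  "ixo" -> "x" -> "x" -> "x" -> "x" -> "p"
  "yvialt" -> "yvlt" -> "yvlt" -> "tlvy" -> "t" -> "l"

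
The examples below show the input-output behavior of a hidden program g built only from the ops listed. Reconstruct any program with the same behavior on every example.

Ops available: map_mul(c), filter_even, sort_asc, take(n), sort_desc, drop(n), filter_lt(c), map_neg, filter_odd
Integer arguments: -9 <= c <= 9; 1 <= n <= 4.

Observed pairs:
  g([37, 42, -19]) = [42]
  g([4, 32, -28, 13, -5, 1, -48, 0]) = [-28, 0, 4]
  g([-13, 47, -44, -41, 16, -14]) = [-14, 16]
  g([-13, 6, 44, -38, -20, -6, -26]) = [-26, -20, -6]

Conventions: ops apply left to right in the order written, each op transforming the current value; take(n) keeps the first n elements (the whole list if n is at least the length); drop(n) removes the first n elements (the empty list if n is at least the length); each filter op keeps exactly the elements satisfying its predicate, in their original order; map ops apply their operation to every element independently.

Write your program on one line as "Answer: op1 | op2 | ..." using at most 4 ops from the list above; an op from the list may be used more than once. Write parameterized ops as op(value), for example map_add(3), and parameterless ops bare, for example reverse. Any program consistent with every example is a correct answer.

sort_asc | drop(1) | filter_even | take(3)

Check, running the answer program on each example:
  [37, 42, -19] -> [-19, 37, 42] -> [37, 42] -> [42] -> [42]
  [4, 32, -28, 13, -5, 1, -48, 0] -> [-48, -28, -5, 0, 1, 4, 13, 32] -> [-28, -5, 0, 1, 4, 13, 32] -> [-28, 0, 4, 32] -> [-28, 0, 4]
  [-13, 47, -44, -41, 16, -14] -> [-44, -41, -14, -13, 16, 47] -> [-41, -14, -13, 16, 47] -> [-14, 16] -> [-14, 16]
  [-13, 6, 44, -38, -20, -6, -26] -> [-38, -26, -20, -13, -6, 6, 44] -> [-26, -20, -13, -6, 6, 44] -> [-26, -20, -6, 6, 44] -> [-26, -20, -6]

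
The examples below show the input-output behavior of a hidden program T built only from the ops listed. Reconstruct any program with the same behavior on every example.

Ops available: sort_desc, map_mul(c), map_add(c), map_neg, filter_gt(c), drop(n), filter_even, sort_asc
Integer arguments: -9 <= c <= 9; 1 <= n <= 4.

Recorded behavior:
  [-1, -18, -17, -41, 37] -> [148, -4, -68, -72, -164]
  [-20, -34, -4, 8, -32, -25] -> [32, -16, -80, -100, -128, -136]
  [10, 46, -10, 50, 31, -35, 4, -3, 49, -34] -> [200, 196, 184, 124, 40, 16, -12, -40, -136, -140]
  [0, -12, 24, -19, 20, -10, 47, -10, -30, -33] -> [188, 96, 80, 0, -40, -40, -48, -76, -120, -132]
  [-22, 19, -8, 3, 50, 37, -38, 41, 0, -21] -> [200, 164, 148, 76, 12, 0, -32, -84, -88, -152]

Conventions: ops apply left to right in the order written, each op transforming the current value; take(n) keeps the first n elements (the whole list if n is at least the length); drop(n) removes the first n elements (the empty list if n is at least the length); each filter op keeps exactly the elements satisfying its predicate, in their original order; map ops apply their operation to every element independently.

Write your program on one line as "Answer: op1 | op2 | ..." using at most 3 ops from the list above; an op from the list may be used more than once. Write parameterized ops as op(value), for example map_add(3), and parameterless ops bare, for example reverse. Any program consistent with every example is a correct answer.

map_mul(4) | sort_desc

Check, running the answer program on each example:
  [-1, -18, -17, -41, 37] -> [-4, -72, -68, -164, 148] -> [148, -4, -68, -72, -164]
  [-20, -34, -4, 8, -32, -25] -> [-80, -136, -16, 32, -128, -100] -> [32, -16, -80, -100, -128, -136]
  [10, 46, -10, 50, 31, -35, 4, -3, 49, -34] -> [40, 184, -40, 200, 124, -140, 16, -12, 196, -136] -> [200, 196, 184, 124, 40, 16, -12, -40, -136, -140]
  [0, -12, 24, -19, 20, -10, 47, -10, -30, -33] -> [0, -48, 96, -76, 80, -40, 188, -40, -120, -132] -> [188, 96, 80, 0, -40, -40, -48, -76, -120, -132]
  [-22, 19, -8, 3, 50, 37, -38, 41, 0, -21] -> [-88, 76, -32, 12, 200, 148, -152, 164, 0, -84] -> [200, 164, 148, 76, 12, 0, -32, -84, -88, -152]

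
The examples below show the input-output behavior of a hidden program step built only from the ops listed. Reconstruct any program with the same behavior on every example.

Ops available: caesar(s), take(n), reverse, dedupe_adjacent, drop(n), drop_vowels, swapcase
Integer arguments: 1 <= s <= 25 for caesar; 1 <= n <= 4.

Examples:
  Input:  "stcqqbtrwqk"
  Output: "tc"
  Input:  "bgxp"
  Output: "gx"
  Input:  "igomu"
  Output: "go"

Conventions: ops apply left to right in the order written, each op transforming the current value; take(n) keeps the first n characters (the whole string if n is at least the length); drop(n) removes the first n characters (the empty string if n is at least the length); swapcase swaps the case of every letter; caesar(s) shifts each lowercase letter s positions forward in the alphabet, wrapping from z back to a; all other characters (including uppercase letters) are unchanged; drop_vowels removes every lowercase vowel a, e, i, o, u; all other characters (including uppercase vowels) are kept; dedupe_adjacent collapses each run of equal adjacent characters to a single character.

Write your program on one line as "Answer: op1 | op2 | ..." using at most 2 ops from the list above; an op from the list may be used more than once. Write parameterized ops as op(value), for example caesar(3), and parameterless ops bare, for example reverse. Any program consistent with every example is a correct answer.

drop(1) | take(2)

Check, running the answer program on each example:
  "stcqqbtrwqk" -> "tcqqbtrwqk" -> "tc"
  "bgxp" -> "gxp" -> "gx"
  "igomu" -> "gomu" -> "go"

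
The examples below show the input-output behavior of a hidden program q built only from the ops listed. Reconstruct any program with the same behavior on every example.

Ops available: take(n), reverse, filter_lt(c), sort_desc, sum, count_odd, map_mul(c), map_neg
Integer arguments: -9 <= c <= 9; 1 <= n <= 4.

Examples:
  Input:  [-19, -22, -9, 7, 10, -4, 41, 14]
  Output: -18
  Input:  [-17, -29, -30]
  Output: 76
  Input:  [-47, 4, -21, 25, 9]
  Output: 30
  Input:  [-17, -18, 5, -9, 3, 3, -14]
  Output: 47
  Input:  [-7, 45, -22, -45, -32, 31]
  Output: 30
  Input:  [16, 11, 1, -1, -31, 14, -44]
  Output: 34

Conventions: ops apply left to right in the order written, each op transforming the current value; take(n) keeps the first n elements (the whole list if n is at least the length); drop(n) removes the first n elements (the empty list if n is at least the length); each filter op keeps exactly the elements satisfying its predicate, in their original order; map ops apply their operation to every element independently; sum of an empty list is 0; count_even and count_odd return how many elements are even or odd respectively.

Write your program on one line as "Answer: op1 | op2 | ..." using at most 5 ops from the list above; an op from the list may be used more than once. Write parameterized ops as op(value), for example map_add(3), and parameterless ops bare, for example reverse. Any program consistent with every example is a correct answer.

sort_desc | map_neg | sort_desc | sum

Check, running the answer program on each example:
  [-19, -22, -9, 7, 10, -4, 41, 14] -> [41, 14, 10, 7, -4, -9, -19, -22] -> [-41, -14, -10, -7, 4, 9, 19, 22] -> [22, 19, 9, 4, -7, -10, -14, -41] -> -18
  [-17, -29, -30] -> [-17, -29, -30] -> [17, 29, 30] -> [30, 29, 17] -> 76
  [-47, 4, -21, 25, 9] -> [25, 9, 4, -21, -47] -> [-25, -9, -4, 21, 47] -> [47, 21, -4, -9, -25] -> 30
  [-17, -18, 5, -9, 3, 3, -14] -> [5, 3, 3, -9, -14, -17, -18] -> [-5, -3, -3, 9, 14, 17, 18] -> [18, 17, 14, 9, -3, -3, -5] -> 47
  [-7, 45, -22, -45, -32, 31] -> [45, 31, -7, -22, -32, -45] -> [-45, -31, 7, 22, 32, 45] -> [45, 32, 22, 7, -31, -45] -> 30
  [16, 11, 1, -1, -31, 14, -44] -> [16, 14, 11, 1, -1, -31, -44] -> [-16, -14, -11, -1, 1, 31, 44] -> [44, 31, 1, -1, -11, -14, -16] -> 34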